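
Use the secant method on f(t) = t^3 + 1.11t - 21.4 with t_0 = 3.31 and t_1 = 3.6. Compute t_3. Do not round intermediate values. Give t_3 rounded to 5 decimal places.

f(t_0) = 18.538791, f(t_1) = 29.252000
t_2 = 3.600000 - (29.252000)·(3.600000 - 3.310000)/(29.252000 - (18.538791)) = 2.808166; f(t_2) = 3.861697
t_3 = 2.808166 - (3.861697)·(2.808166 - 3.600000)/(3.861697 - (29.252000)) = 2.687734; f(t_3) = 0.999336

2.68773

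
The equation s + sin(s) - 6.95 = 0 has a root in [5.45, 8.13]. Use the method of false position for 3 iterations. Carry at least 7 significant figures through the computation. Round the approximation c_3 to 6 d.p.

6.619738

f(5.450000) = -2.240077, f(8.130000) = 2.142148
step 1: c = 6.819945, f(c) = 0.381299 > 0 → new bracket [5.450000, 6.819945]
step 2: c = 6.620676, f(c) = 0.001797 > 0 → new bracket [5.450000, 6.620676]
step 3: c = 6.619738, f(c) = -0.000027 < 0 → new bracket [6.619738, 6.620676]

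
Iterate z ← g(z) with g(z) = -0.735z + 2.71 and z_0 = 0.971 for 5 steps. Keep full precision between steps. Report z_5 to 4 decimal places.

z_1 = g(0.971000) = 1.996315
z_2 = g(1.996315) = 1.242708
z_3 = g(1.242708) = 1.796609
z_4 = g(1.796609) = 1.389492
z_5 = g(1.389492) = 1.688723

1.6887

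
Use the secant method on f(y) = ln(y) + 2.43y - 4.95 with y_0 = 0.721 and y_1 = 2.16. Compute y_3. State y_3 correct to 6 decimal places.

f(y_0) = -3.525086, f(y_1) = 1.068908
y_2 = 2.160000 - (1.068908)·(2.160000 - 0.721000)/(1.068908 - (-3.525086)) = 1.825180; f(y_2) = 0.086867
y_3 = 1.825180 - (0.086867)·(1.825180 - 2.160000)/(0.086867 - (1.068908)) = 1.795564; f(y_3) = -0.001461

1.795564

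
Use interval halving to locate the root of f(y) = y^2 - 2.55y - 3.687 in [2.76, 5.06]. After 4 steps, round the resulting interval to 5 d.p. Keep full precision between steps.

f(2.760000) = -3.107400, f(5.060000) = 9.013600 (opposite signs)
step 1: m = 3.910000, f(m) = 1.630600 > 0 → root in [2.760000, 3.910000]
step 2: m = 3.335000, f(m) = -1.069025 < 0 → root in [3.335000, 3.910000]
step 3: m = 3.622500, f(m) = 0.198131 > 0 → root in [3.335000, 3.622500]
step 4: m = 3.478750, f(m) = -0.456111 < 0 → root in [3.478750, 3.622500]

[3.47875, 3.62250]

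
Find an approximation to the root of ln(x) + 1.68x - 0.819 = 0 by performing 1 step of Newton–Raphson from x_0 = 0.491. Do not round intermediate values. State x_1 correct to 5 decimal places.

0.68080

f'(x) = 1/x + 1.68
x_0 = 0.491000: f = -0.705431, f' = 3.716660 → x_1 = 0.491000 - (-0.705431)/(3.716660) = 0.680802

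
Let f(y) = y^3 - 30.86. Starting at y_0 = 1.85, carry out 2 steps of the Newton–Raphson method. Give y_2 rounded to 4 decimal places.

3.3984

Newton update: y ← y − f(y)/f'(y).
f'(y) = 3y^2
y_0 = 1.850000: f = -24.528375, f' = 10.267500 → y_1 = 1.850000 - (-24.528375)/(10.267500) = 4.238934
y_1 = 4.238934: f = 45.307521, f' = 53.905672 → y_2 = 4.238934 - (45.307521)/(53.905672) = 3.398437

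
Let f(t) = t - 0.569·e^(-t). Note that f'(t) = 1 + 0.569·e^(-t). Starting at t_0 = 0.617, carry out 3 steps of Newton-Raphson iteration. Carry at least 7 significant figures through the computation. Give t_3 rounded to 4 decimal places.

0.3866

t_0 = 0.617000: f = 0.309990, f' = 1.307010 → t_1 = 0.617000 - (0.309990)/(1.307010) = 0.379825
t_1 = 0.379825: f = -0.009360, f' = 1.389185 → t_2 = 0.379825 - (-0.009360)/(1.389185) = 0.386563
t_2 = 0.386563: f = -0.000009, f' = 1.386572 → t_3 = 0.386563 - (-0.000009)/(1.386572) = 0.386569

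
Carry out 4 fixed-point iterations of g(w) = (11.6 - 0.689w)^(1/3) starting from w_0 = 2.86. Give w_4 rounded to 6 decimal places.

w_1 = g(2.860000) = 2.127489
w_2 = g(2.127489) = 2.164027
w_3 = g(2.164027) = 2.162233
w_4 = g(2.162233) = 2.162321

2.162321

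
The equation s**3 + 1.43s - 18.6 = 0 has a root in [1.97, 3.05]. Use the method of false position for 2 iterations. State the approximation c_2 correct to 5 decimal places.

2.44947

False-position update: c = (a·f(b) − b·f(a))/(f(b) − f(a)); replace the endpoint whose sign matches f(c).
f(1.970000) = -8.137527, f(3.050000) = 14.134125
step 1: c = 2.364606, f(c) = -1.997245 < 0 → new bracket [2.364606, 3.050000]
step 2: c = 2.449466, f(c) = -0.400761 < 0 → new bracket [2.449466, 3.050000]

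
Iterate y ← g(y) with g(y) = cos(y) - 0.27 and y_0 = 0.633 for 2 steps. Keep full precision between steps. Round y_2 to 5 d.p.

0.58963

y_1 = g(0.633000) = 0.536256
y_2 = g(0.536256) = 0.589627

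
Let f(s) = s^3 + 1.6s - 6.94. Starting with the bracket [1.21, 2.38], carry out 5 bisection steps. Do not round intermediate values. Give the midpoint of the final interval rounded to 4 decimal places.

f(1.210000) = -3.232439, f(2.380000) = 10.349272 (opposite signs)
step 1: m = 1.795000, f(m) = 1.715535 > 0 → root in [1.210000, 1.795000]
step 2: m = 1.502500, f(m) = -1.144097 < 0 → root in [1.502500, 1.795000]
step 3: m = 1.648750, f(m) = 0.179923 > 0 → root in [1.502500, 1.648750]
step 4: m = 1.575625, f(m) = -0.507363 < 0 → root in [1.575625, 1.648750]
step 5: m = 1.612188, f(m) = -0.170185 < 0 → root in [1.612188, 1.648750]
Midpoint of [1.612188, 1.648750] = 1.630469

1.6305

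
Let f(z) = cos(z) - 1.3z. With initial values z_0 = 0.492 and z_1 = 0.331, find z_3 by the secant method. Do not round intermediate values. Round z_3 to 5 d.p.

Secant update: z_(k+1) = z_k − f(z_k)·(z_k − z_(k-1))/(f(z_k) − f(z_(k-1))).
f(z_0) = 0.241790, f(z_1) = 0.515418
z_2 = 0.331000 - (0.515418)·(0.331000 - 0.492000)/(0.515418 - (0.241790)) = 0.634267; f(z_2) = -0.019040
z_3 = 0.634267 - (-0.019040)·(0.634267 - 0.331000)/(-0.019040 - (0.515418)) = 0.623463; f(z_3) = 0.001360

0.62346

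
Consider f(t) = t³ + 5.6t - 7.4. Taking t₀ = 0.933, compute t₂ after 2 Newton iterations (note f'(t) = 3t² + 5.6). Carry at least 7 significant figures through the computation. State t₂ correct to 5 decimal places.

t_0 = 0.933000: f = -1.363034, f' = 8.211467 → t_1 = 0.933000 - (-1.363034)/(8.211467) = 1.098992
t_1 = 1.098992: f = 0.081695, f' = 9.223347 → t_2 = 1.098992 - (0.081695)/(9.223347) = 1.090134

1.09013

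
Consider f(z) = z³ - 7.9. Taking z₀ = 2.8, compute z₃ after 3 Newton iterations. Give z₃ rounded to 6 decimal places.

1.991821

f'(z) = 3z²
z_0 = 2.800000: f = 14.052000, f' = 23.520000 → z_1 = 2.800000 - (14.052000)/(23.520000) = 2.202551
z_1 = 2.202551: f = 2.785084, f' = 14.553693 → z_2 = 2.202551 - (2.785084)/(14.553693) = 2.011185
z_2 = 2.011185: f = 0.234971, f' = 12.134594 → z_3 = 2.011185 - (0.234971)/(12.134594) = 1.991821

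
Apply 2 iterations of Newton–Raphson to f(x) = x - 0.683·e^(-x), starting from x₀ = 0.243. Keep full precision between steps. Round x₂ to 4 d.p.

0.4399

f'(x) = 1 + 0.683·e^(-x)
x_0 = 0.243000: f = -0.292657, f' = 1.535657 → x_1 = 0.243000 - (-0.292657)/(1.535657) = 0.433575
x_1 = 0.433575: f = -0.009138, f' = 1.442712 → x_2 = 0.433575 - (-0.009138)/(1.442712) = 0.439908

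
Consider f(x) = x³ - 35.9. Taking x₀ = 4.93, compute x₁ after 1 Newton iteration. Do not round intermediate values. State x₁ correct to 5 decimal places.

f'(x) = 3x²
x_0 = 4.930000: f = 83.923157, f' = 72.914700 → x_1 = 4.930000 - (83.923157)/(72.914700) = 3.779023

3.77902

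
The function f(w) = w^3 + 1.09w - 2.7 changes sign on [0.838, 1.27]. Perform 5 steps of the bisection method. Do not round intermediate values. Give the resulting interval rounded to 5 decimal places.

[1.13500, 1.14850]

f(0.838000) = -1.198100, f(1.270000) = 0.732683 (opposite signs)
step 1: m = 1.054000, f(m) = -0.380235 < 0 → root in [1.054000, 1.270000]
step 2: m = 1.162000, f(m) = 0.135564 > 0 → root in [1.054000, 1.162000]
step 3: m = 1.108000, f(m) = -0.132028 < 0 → root in [1.108000, 1.162000]
step 4: m = 1.135000, f(m) = -0.000715 < 0 → root in [1.135000, 1.162000]
step 5: m = 1.148500, f(m) = 0.066797 > 0 → root in [1.135000, 1.148500]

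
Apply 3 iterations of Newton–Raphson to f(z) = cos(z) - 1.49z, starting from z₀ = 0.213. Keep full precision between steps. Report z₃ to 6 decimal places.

Newton update: z ← z − f(z)/f'(z).
f'(z) = -sin(z) - 1.49
z_0 = 0.213000: f = 0.660031, f' = -1.701393 → z_1 = 0.213000 - (0.660031)/(-1.701393) = 0.600936
z_1 = 0.600936: f = -0.070587, f' = -2.055415 → z_2 = 0.600936 - (-0.070587)/(-2.055415) = 0.566594
z_2 = 0.566594: f = -0.000490, f' = -2.026761 → z_3 = 0.566594 - (-0.000490)/(-2.026761) = 0.566352

0.566352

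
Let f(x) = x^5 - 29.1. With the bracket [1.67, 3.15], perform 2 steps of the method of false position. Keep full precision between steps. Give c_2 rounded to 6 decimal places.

f(1.670000) = -16.110801, f(3.150000) = 281.036420
step 1: c = 1.750243, f(c) = -12.675515 < 0 → new bracket [1.750243, 3.150000]
step 2: c = 1.810651, f(c) = -9.638598 < 0 → new bracket [1.810651, 3.150000]

1.810651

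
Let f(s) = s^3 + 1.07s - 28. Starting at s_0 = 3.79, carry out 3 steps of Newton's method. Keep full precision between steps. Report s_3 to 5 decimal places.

2.91923

f'(s) = 3s^2 + 1.07
s_0 = 3.790000: f = 30.495239, f' = 44.162300 → s_1 = 3.790000 - (30.495239)/(44.162300) = 3.099473
s_1 = 3.099473: f = 5.092260, f' = 29.890208 → s_2 = 3.099473 - (5.092260)/(29.890208) = 2.929108
s_2 = 2.929108: f = 0.264936, f' = 26.809021 → s_3 = 2.929108 - (0.264936)/(26.809021) = 2.919226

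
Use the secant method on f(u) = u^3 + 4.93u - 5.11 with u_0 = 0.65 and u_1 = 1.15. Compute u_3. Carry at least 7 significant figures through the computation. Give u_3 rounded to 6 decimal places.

0.890248

f(u_0) = -1.630875, f(u_1) = 2.080375
u_2 = 1.150000 - (2.080375)·(1.150000 - 0.650000)/(2.080375 - (-1.630875)) = 0.869720; f(u_2) = -0.164410
u_3 = 0.869720 - (-0.164410)·(0.869720 - 1.150000)/(-0.164410 - (2.080375)) = 0.890248; f(u_3) = -0.015516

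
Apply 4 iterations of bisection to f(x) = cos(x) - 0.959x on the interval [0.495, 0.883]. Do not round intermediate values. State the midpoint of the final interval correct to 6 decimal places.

f(0.495000) = 0.405264, f(0.883000) = -0.211961 (opposite signs)
step 1: m = 0.689000, f(m) = 0.111131 > 0 → root in [0.689000, 0.883000]
step 2: m = 0.786000, f(m) = -0.047093 < 0 → root in [0.689000, 0.786000]
step 3: m = 0.737500, f(m) = 0.032889 > 0 → root in [0.737500, 0.786000]
step 4: m = 0.761750, f(m) = -0.006889 < 0 → root in [0.737500, 0.761750]
Midpoint of [0.737500, 0.761750] = 0.749625

0.749625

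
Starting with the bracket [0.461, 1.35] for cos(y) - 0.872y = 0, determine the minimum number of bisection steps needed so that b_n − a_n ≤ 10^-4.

14

Initial width b − a = 1.35 − 0.461 = 0.889000.
After n steps the width is (b−a)/2^n; need (b−a)/2^n ≤ 10^-4.
So n ≥ log₂(0.889000/10^-4) = log₂(8890.0000) ≈ 13.1180.
Hence n = 14.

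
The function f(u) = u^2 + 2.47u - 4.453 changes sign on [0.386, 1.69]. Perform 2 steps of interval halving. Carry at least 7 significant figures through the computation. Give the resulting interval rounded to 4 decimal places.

[1.0380, 1.3640]

f(0.386000) = -3.350584, f(1.690000) = 2.577400 (opposite signs)
step 1: m = 1.038000, f(m) = -0.811696 < 0 → root in [1.038000, 1.690000]
step 2: m = 1.364000, f(m) = 0.776576 > 0 → root in [1.038000, 1.364000]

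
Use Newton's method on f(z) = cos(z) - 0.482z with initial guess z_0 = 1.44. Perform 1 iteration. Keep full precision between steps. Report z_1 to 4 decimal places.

1.0575

f'(z) = -sin(z) - 0.482
z_0 = 1.440000: f = -0.563656, f' = -1.473458 → z_1 = 1.440000 - (-0.563656)/(-1.473458) = 1.057460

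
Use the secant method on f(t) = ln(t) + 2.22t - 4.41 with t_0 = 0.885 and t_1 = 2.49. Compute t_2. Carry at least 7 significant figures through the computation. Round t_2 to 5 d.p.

Secant update: t_(k+1) = t_k − f(t_k)·(t_k − t_(k-1))/(f(t_k) − f(t_(k-1))).
f(t_0) = -2.567468, f(t_1) = 2.030083
t_2 = 2.490000 - (2.030083)·(2.490000 - 0.885000)/(2.030083 - (-2.567468)) = 1.781300; f(t_2) = 0.121830

1.78130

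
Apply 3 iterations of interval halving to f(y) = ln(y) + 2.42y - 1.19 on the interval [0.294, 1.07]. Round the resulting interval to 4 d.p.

f(0.294000) = -1.702696, f(1.070000) = 1.467059 (opposite signs)
step 1: m = 0.682000, f(m) = 0.077714 > 0 → root in [0.294000, 0.682000]
step 2: m = 0.488000, f(m) = -0.726480 < 0 → root in [0.488000, 0.682000]
step 3: m = 0.585000, f(m) = -0.310443 < 0 → root in [0.585000, 0.682000]

[0.5850, 0.6820]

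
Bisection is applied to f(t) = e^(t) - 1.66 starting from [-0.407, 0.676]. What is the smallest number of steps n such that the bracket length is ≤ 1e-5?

17

Initial width b − a = 0.676 − -0.407 = 1.083000.
After n steps the width is (b−a)/2^n; need (b−a)/2^n ≤ 1e-5.
So n ≥ log₂(1.083000/1e-5) = log₂(108300.0000) ≈ 16.7247.
Hence n = 17.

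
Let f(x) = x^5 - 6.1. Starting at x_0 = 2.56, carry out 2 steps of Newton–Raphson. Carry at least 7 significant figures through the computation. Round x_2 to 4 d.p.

1.7268

f'(x) = 5x^4
x_0 = 2.560000: f = 103.851163, f' = 214.748365 → x_1 = 2.560000 - (103.851163)/(214.748365) = 2.076405
x_1 = 2.076405: f = 32.497634, f' = 92.943399 → x_2 = 2.076405 - (32.497634)/(92.943399) = 1.726756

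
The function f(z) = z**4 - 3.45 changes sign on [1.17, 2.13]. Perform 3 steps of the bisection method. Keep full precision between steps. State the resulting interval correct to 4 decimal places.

f(1.170000) = -1.576113, f(2.130000) = 17.133462 (opposite signs)
step 1: m = 1.650000, f(m) = 3.962006 > 0 → root in [1.170000, 1.650000]
step 2: m = 1.410000, f(m) = 0.502542 > 0 → root in [1.170000, 1.410000]
step 3: m = 1.290000, f(m) = -0.680771 < 0 → root in [1.290000, 1.410000]

[1.2900, 1.4100]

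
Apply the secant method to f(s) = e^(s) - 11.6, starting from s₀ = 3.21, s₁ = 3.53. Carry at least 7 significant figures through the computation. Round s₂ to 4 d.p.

2.7587

f(s_0) = 13.179086, f(s_1) = 22.523968
s_2 = 3.530000 - (22.523968)·(3.530000 - 3.210000)/(22.523968 - (13.179086)) = 2.758704; f(s_2) = 4.179380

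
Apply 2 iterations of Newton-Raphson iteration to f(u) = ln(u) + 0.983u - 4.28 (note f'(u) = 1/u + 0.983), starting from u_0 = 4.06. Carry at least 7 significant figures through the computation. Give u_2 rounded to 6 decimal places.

3.177806

u_0 = 4.060000: f = 1.112163, f' = 1.229305 → u_1 = 4.060000 - (1.112163)/(1.229305) = 3.155292
u_1 = 3.155292: f = -0.029267, f' = 1.299928 → u_2 = 3.155292 - (-0.029267)/(1.299928) = 3.177806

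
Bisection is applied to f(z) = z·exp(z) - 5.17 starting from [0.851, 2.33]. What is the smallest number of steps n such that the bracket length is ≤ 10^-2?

Initial width b − a = 2.33 − 0.851 = 1.479000.
After n steps the width is (b−a)/2^n; need (b−a)/2^n ≤ 10^-2.
So n ≥ log₂(1.479000/10^-2) = log₂(147.9000) ≈ 7.2085.
Hence n = 8.

8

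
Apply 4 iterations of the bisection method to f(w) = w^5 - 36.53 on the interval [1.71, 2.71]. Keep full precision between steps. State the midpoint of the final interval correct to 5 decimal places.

2.05375

f(1.710000) = -21.908883, f(2.710000) = 109.636031 (opposite signs)
step 1: m = 2.210000, f(m) = 16.188297 > 0 → root in [1.710000, 2.210000]
step 2: m = 1.960000, f(m) = -7.604535 < 0 → root in [1.960000, 2.210000]
step 3: m = 2.085000, f(m) = 2.873091 > 0 → root in [1.960000, 2.085000]
step 4: m = 2.022500, f(m) = -2.689042 < 0 → root in [2.022500, 2.085000]
Midpoint of [2.022500, 2.085000] = 2.053750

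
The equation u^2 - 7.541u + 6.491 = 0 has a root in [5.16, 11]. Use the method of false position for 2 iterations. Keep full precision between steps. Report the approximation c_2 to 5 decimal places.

f(5.160000) = -5.794960, f(11.000000) = 44.540000
step 1: c = 5.832347, f(c) = -3.474457 < 0 → new bracket [5.832347, 11.000000]
step 2: c = 6.206293, f(c) = -1.792585 < 0 → new bracket [6.206293, 11.000000]

6.20629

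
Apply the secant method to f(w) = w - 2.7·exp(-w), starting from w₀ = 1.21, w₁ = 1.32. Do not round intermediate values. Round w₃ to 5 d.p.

0.99791

Secant update: w_(k+1) = w_k − f(w_k)·(w_k − w_(k-1))/(f(w_k) − f(w_(k-1))).
f(w_0) = 0.404867, f(w_1) = 0.598735
w_2 = 1.320000 - (0.598735)·(1.320000 - 1.210000)/(0.598735 - (0.404867)) = 0.980279; f(w_2) = -0.032778
w_3 = 0.980279 - (-0.032778)·(0.980279 - 1.320000)/(-0.032778 - (0.598735)) = 0.997912; f(w_3) = 0.002561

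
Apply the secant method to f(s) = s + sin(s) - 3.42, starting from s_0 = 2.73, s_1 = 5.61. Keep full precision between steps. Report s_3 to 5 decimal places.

f(s_0) = -0.289931, f(s_1) = 1.566520
s_2 = 5.610000 - (1.566520)·(5.610000 - 2.730000)/(1.566520 - (-0.289931)) = 3.179783; f(s_2) = -0.278398
s_3 = 3.179783 - (-0.278398)·(3.179783 - 5.610000)/(-0.278398 - (1.566520)) = 3.546502; f(s_3) = -0.267433

3.54650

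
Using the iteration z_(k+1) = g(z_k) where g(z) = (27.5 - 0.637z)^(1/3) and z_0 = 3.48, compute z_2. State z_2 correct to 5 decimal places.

z_1 = g(3.480000) = 2.935019
z_2 = g(2.935019) = 2.948391

2.94839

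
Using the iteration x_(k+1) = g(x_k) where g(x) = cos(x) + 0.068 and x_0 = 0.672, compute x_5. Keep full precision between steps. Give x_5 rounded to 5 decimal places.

0.79695

x_1 = g(0.672000) = 0.850578
x_2 = g(0.850578) = 0.727549
x_3 = g(0.727549) = 0.814807
x_4 = g(0.814807) = 0.754009
x_5 = g(0.754009) = 0.796950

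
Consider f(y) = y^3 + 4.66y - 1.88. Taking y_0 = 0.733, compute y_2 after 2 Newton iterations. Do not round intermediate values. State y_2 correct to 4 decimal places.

f'(y) = 3y^2 + 4.66
y_0 = 0.733000: f = 1.929613, f' = 6.271867 → y_1 = 0.733000 - (1.929613)/(6.271867) = 0.425338
y_1 = 0.425338: f = 0.179026, f' = 5.202738 → y_2 = 0.425338 - (0.179026)/(5.202738) = 0.390928

0.3909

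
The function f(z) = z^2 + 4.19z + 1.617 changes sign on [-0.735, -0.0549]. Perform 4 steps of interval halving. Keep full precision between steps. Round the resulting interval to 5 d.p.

f(-0.735000) = -0.922425, f(-0.054900) = 1.389983 (opposite signs)
step 1: m = -0.394950, f(m) = 0.118145 > 0 → root in [-0.735000, -0.394950]
step 2: m = -0.564975, f(m) = -0.431048 < 0 → root in [-0.564975, -0.394950]
step 3: m = -0.479962, f(m) = -0.163679 < 0 → root in [-0.479962, -0.394950]
step 4: m = -0.437456, f(m) = -0.024574 < 0 → root in [-0.437456, -0.394950]

[-0.43746, -0.39495]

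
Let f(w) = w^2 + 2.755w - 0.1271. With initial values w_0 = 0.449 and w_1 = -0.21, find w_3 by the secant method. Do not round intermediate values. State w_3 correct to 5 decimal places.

Secant update: w_(k+1) = w_k − f(w_k)·(w_k − w_(k-1))/(f(w_k) − f(w_(k-1))).
f(w_0) = 1.311496, f(w_1) = -0.661550
w_2 = -0.210000 - (-0.661550)·(-0.210000 - 0.449000)/(-0.661550 - (1.311496)) = 0.010959; f(w_2) = -0.096789
w_3 = 0.010959 - (-0.096789)·(0.010959 - -0.210000)/(-0.096789 - (-0.661550)) = 0.048827; f(w_3) = 0.009801

0.04883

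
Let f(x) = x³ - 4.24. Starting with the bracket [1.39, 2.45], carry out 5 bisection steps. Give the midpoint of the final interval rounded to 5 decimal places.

f(1.390000) = -1.554381, f(2.450000) = 10.466125 (opposite signs)
step 1: m = 1.920000, f(m) = 2.837888 > 0 → root in [1.390000, 1.920000]
step 2: m = 1.655000, f(m) = 0.293086 > 0 → root in [1.390000, 1.655000]
step 3: m = 1.522500, f(m) = -0.710835 < 0 → root in [1.522500, 1.655000]
step 4: m = 1.588750, f(m) = -0.229794 < 0 → root in [1.588750, 1.655000]
step 5: m = 1.621875, f(m) = 0.026307 > 0 → root in [1.588750, 1.621875]
Midpoint of [1.588750, 1.621875] = 1.605312

1.60531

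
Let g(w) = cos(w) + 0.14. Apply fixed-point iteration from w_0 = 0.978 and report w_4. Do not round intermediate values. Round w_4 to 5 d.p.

0.86680

w_1 = g(0.978000) = 0.698682
w_2 = g(0.698682) = 0.905690
w_3 = g(0.905690) = 0.757143
w_4 = g(0.757143) = 0.866802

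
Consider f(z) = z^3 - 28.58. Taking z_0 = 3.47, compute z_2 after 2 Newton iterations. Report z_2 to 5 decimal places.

3.05812

f'(z) = 3z^2
z_0 = 3.470000: f = 13.201923, f' = 36.122700 → z_1 = 3.470000 - (13.201923)/(36.122700) = 3.104526
z_1 = 3.104526: f = 1.341663, f' = 28.914237 → z_2 = 3.104526 - (1.341663)/(28.914237) = 3.058124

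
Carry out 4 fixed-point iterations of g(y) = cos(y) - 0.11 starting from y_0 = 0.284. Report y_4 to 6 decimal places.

0.626773

y_1 = g(0.284000) = 0.849942
y_2 = g(0.849942) = 0.550026
y_3 = g(0.550026) = 0.742511
y_4 = g(0.742511) = 0.626773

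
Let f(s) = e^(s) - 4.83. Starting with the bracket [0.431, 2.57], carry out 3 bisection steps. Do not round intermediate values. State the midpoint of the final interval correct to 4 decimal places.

1.6342

f(0.431000) = -3.291204, f(2.570000) = 8.235824 (opposite signs)
step 1: m = 1.500500, f(m) = -0.346070 < 0 → root in [1.500500, 2.570000]
step 2: m = 2.035250, f(m) = 2.824165 > 0 → root in [1.500500, 2.035250]
step 3: m = 1.767875, f(m) = 1.028391 > 0 → root in [1.500500, 1.767875]
Midpoint of [1.500500, 1.767875] = 1.634187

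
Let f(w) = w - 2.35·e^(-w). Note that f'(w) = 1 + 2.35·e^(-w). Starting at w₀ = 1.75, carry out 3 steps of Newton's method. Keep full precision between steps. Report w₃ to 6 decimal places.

0.928544

w_0 = 1.750000: f = 1.341631, f' = 1.408369 → w_1 = 1.750000 - (1.341631)/(1.408369) = 0.797386
w_1 = 0.797386: f = -0.261300, f' = 2.058686 → w_2 = 0.797386 - (-0.261300)/(2.058686) = 0.924312
w_2 = 0.924312: f = -0.008178, f' = 1.932490 → w_3 = 0.924312 - (-0.008178)/(1.932490) = 0.928544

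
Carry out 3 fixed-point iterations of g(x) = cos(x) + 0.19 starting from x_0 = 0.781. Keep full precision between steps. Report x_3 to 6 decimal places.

x_1 = g(0.781000) = 0.900210
x_2 = g(0.900210) = 0.811446
x_3 = g(0.811446) = 0.878451

0.878451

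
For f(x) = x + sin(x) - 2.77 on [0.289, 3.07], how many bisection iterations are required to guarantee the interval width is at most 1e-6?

22

Initial width b − a = 3.07 − 0.289 = 2.781000.
After n steps the width is (b−a)/2^n; need (b−a)/2^n ≤ 1e-6.
So n ≥ log₂(2.781000/1e-6) = log₂(2781000.0000) ≈ 21.4072.
Hence n = 22.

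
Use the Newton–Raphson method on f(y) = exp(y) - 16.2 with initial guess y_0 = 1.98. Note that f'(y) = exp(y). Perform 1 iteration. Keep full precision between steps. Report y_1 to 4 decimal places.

3.2167

Newton update: y ← y − f(y)/f'(y).
y_0 = 1.980000: f = -8.957257, f' = 7.242743 → y_1 = 1.980000 - (-8.957257)/(7.242743) = 3.216722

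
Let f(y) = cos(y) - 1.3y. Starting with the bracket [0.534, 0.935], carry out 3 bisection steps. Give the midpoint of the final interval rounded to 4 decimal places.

f(0.534000) = 0.166578, f(0.935000) = -0.621682 (opposite signs)
step 1: m = 0.734500, f(m) = -0.212684 < 0 → root in [0.534000, 0.734500]
step 2: m = 0.634250, f(m) = -0.019009 < 0 → root in [0.534000, 0.634250]
step 3: m = 0.584125, f(m) = 0.074832 > 0 → root in [0.584125, 0.634250]
Midpoint of [0.584125, 0.634250] = 0.609187

0.6092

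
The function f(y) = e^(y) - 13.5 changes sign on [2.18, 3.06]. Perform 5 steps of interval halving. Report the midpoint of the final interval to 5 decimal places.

f(2.180000) = -4.653694, f(3.060000) = 7.827557 (opposite signs)
step 1: m = 2.620000, f(m) = 0.235724 > 0 → root in [2.180000, 2.620000]
step 2: m = 2.400000, f(m) = -2.476824 < 0 → root in [2.400000, 2.620000]
step 3: m = 2.510000, f(m) = -1.195070 < 0 → root in [2.510000, 2.620000]
step 4: m = 2.565000, f(m) = -0.499342 < 0 → root in [2.565000, 2.620000]
step 5: m = 2.592500, f(m) = -0.136862 < 0 → root in [2.592500, 2.620000]
Midpoint of [2.592500, 2.620000] = 2.606250

2.60625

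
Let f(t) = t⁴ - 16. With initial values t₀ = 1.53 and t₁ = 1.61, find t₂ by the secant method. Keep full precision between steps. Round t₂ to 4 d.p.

f(t_0) = -10.520187, f(t_1) = -9.281018
t_2 = 1.610000 - (-9.281018)·(1.610000 - 1.530000)/(-9.281018 - (-10.520187)) = 2.209177; f(t_2) = 7.818901

2.2092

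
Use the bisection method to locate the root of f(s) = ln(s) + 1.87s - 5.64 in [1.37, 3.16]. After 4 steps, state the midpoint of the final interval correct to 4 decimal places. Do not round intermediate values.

2.5447

f(1.370000) = -2.763289, f(3.160000) = 1.419772 (opposite signs)
step 1: m = 2.265000, f(m) = -0.586875 < 0 → root in [2.265000, 3.160000]
step 2: m = 2.712500, f(m) = 0.430246 > 0 → root in [2.265000, 2.712500]
step 3: m = 2.488750, f(m) = -0.074257 < 0 → root in [2.488750, 2.712500]
step 4: m = 2.600625, f(m) = 0.178921 > 0 → root in [2.488750, 2.600625]
Midpoint of [2.488750, 2.600625] = 2.544688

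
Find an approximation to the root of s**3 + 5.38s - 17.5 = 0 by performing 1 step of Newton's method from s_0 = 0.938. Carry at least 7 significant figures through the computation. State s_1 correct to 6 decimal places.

f'(s) = 3s**2 + 5.38
s_0 = 0.938000: f = -11.628266, f' = 8.019532 → s_1 = 0.938000 - (-11.628266)/(8.019532) = 2.387993

2.387993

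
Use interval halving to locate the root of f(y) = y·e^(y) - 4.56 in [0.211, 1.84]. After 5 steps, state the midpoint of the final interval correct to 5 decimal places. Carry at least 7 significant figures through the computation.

1.25458

f(0.211000) = -4.299433, f(1.840000) = 7.025630 (opposite signs)
step 1: m = 1.025500, f(m) = -1.700404 < 0 → root in [1.025500, 1.840000]
step 2: m = 1.432750, f(m) = 1.443518 > 0 → root in [1.025500, 1.432750]
step 3: m = 1.229125, f(m) = -0.358559 < 0 → root in [1.229125, 1.432750]
step 4: m = 1.330938, f(m) = 0.477052 > 0 → root in [1.229125, 1.330938]
step 5: m = 1.280031, f(m) = 0.043955 > 0 → root in [1.229125, 1.280031]
Midpoint of [1.229125, 1.280031] = 1.254578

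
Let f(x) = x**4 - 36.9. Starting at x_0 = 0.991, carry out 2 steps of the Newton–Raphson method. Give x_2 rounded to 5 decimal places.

7.67504

Newton update: x ← x − f(x)/f'(x).
f'(x) = 4x**3
x_0 = 0.991000: f = -35.935517, f' = 3.892969 → x_1 = 0.991000 - (-35.935517)/(3.892969) = 10.221877
x_1 = 10.221877: f = 10880.582928, f' = 4272.203018 → x_2 = 10.221877 - (10880.582928)/(4272.203018) = 7.675045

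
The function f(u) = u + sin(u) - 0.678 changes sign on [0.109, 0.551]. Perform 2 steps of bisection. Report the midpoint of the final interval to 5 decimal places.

0.38525

f(0.109000) = -0.460216, f(0.551000) = 0.396539 (opposite signs)
step 1: m = 0.330000, f(m) = -0.023957 < 0 → root in [0.330000, 0.551000]
step 2: m = 0.440500, f(m) = 0.188892 > 0 → root in [0.330000, 0.440500]
Midpoint of [0.330000, 0.440500] = 0.385250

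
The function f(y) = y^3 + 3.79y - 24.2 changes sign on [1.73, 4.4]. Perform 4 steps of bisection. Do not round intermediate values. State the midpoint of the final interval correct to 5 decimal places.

2.48094

f(1.730000) = -12.465583, f(4.400000) = 77.660000 (opposite signs)
step 1: m = 3.065000, f(m) = 16.209650 > 0 → root in [1.730000, 3.065000]
step 2: m = 2.397500, f(m) = -1.332630 < 0 → root in [2.397500, 3.065000]
step 3: m = 2.731250, f(m) = 6.525816 > 0 → root in [2.397500, 2.731250]
step 4: m = 2.564375, f(m) = 2.382360 > 0 → root in [2.397500, 2.564375]
Midpoint of [2.397500, 2.564375] = 2.480938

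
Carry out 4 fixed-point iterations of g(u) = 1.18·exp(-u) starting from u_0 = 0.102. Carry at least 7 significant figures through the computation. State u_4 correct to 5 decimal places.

u_1 = g(0.102000) = 1.065575
u_2 = g(1.065575) = 0.406545
u_3 = g(0.406545) = 0.785818
u_4 = g(0.785818) = 0.537781

0.53778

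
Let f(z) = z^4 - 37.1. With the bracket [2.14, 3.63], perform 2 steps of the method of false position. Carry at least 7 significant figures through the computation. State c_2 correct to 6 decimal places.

2.381893

f(2.140000) = -16.127264, f(3.630000) = 136.530694
step 1: c = 2.297408, f(c) = -9.241822 < 0 → new bracket [2.297408, 3.630000]
step 2: c = 2.381893, f(c) = -4.912362 < 0 → new bracket [2.381893, 3.630000]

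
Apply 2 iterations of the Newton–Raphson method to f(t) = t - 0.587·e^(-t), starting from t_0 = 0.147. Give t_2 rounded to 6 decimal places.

f'(t) = 1 + 0.587·e^(-t)
t_0 = 0.147000: f = -0.359754, f' = 1.506754 → t_1 = 0.147000 - (-0.359754)/(1.506754) = 0.385761
t_1 = 0.385761: f = -0.013360, f' = 1.399121 → t_2 = 0.385761 - (-0.013360)/(1.399121) = 0.395310

0.395310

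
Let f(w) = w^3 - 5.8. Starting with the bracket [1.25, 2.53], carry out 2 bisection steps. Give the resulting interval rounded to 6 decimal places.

[1.570000, 1.890000]

f(1.250000) = -3.846875, f(2.530000) = 10.394277 (opposite signs)
step 1: m = 1.890000, f(m) = 0.951269 > 0 → root in [1.250000, 1.890000]
step 2: m = 1.570000, f(m) = -1.930107 < 0 → root in [1.570000, 1.890000]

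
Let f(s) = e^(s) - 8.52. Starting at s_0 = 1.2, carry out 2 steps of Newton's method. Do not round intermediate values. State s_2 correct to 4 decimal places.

2.3021

f'(s) = e^(s)
s_0 = 1.200000: f = -5.199883, f' = 3.320117 → s_1 = 1.200000 - (-5.199883)/(3.320117) = 2.766175
s_1 = 2.766175: f = 7.377704, f' = 15.897704 → s_2 = 2.766175 - (7.377704)/(15.897704) = 2.302101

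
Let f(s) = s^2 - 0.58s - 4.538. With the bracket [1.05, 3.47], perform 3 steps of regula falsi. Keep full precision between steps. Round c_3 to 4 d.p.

2.4251

f(1.050000) = -4.044500, f(3.470000) = 5.490300
step 1: c = 2.076523, f(c) = -1.430436 < 0 → new bracket [2.076523, 3.470000]
step 2: c = 2.364538, f(c) = -0.318390 < 0 → new bracket [2.364538, 3.470000]
step 3: c = 2.425132, f(c) = -0.063312 < 0 → new bracket [2.425132, 3.470000]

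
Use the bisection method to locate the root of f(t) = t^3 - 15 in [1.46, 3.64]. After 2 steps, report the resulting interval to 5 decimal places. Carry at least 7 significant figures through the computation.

f(1.460000) = -11.887864, f(3.640000) = 33.228544 (opposite signs)
step 1: m = 2.550000, f(m) = 1.581375 > 0 → root in [1.460000, 2.550000]
step 2: m = 2.005000, f(m) = -6.939850 < 0 → root in [2.005000, 2.550000]

[2.00500, 2.55000]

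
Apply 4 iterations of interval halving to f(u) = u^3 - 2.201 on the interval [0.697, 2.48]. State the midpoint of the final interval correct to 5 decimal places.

1.30991

f(0.697000) = -1.862391, f(2.480000) = 13.051992 (opposite signs)
step 1: m = 1.588500, f(m) = 1.807313 > 0 → root in [0.697000, 1.588500]
step 2: m = 1.142750, f(m) = -0.708708 < 0 → root in [1.142750, 1.588500]
step 3: m = 1.365625, f(m) = 0.345797 > 0 → root in [1.142750, 1.365625]
step 4: m = 1.254188, f(m) = -0.228180 < 0 → root in [1.254188, 1.365625]
Midpoint of [1.254188, 1.365625] = 1.309906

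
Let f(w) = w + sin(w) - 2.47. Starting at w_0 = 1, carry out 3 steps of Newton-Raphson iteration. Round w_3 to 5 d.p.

1.47462

f'(w) = 1 + cos(w)
w_0 = 1.000000: f = -0.628529, f' = 1.540302 → w_1 = 1.000000 - (-0.628529)/(1.540302) = 1.408056
w_1 = 1.408056: f = -0.075157, f' = 1.162023 → w_2 = 1.408056 - (-0.075157)/(1.162023) = 1.472734
w_2 = 1.472734: f = -0.002071, f' = 1.097906 → w_3 = 1.472734 - (-0.002071)/(1.097906) = 1.474620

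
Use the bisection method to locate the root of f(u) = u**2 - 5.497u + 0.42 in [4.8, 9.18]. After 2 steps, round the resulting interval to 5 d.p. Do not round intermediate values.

[4.80000, 5.89500]

f(4.800000) = -2.925600, f(9.180000) = 34.229940 (opposite signs)
step 1: m = 6.990000, f(m) = 10.856070 > 0 → root in [4.800000, 6.990000]
step 2: m = 5.895000, f(m) = 2.766210 > 0 → root in [4.800000, 5.895000]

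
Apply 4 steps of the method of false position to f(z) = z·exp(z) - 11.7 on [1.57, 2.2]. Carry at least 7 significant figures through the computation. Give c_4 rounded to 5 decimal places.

1.84570

f(1.570000) = -4.153562, f(2.200000) = 8.155030
step 1: c = 1.782595, f(c) = -1.102003 < 0 → new bracket [1.782595, 2.200000]
step 2: c = 1.832285, f(c) = -0.251615 < 0 → new bracket [1.832285, 2.200000]
step 3: c = 1.843291, f(c) = -0.055392 < 0 → new bracket [1.843291, 2.200000]
step 4: c = 1.845697, f(c) = -0.012095 < 0 → new bracket [1.845697, 2.200000]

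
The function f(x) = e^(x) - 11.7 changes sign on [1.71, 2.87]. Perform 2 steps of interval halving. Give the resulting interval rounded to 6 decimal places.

[2.290000, 2.580000]

f(1.710000) = -6.171039, f(2.870000) = 5.937018 (opposite signs)
step 1: m = 2.290000, f(m) = -1.825062 < 0 → root in [2.290000, 2.870000]
step 2: m = 2.580000, f(m) = 1.497138 > 0 → root in [2.290000, 2.580000]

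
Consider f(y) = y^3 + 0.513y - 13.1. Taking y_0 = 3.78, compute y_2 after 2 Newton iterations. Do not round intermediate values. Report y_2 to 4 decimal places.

f'(y) = 3y^2 + 0.513
y_0 = 3.780000: f = 42.849292, f' = 43.378200 → y_1 = 3.780000 - (42.849292)/(43.378200) = 2.792193
y_1 = 2.792193: f = 10.101285, f' = 23.902024 → y_2 = 2.792193 - (10.101285)/(23.902024) = 2.369581

2.3696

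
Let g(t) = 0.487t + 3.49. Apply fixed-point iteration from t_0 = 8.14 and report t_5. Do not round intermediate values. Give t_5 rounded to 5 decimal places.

6.83974

t_1 = g(8.140000) = 7.454180
t_2 = g(7.454180) = 7.120186
t_3 = g(7.120186) = 6.957530
t_4 = g(6.957530) = 6.878317
t_5 = g(6.878317) = 6.839741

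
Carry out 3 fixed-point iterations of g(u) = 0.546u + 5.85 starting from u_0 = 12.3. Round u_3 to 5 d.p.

12.79017

u_1 = g(12.300000) = 12.565800
u_2 = g(12.565800) = 12.710927
u_3 = g(12.710927) = 12.790166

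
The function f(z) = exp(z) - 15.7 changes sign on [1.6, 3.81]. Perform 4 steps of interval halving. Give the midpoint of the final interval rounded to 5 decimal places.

f(1.600000) = -10.746968, f(3.810000) = 29.450439 (opposite signs)
step 1: m = 2.705000, f(m) = -0.745683 < 0 → root in [2.705000, 3.810000]
step 2: m = 3.257500, f(m) = 10.284495 > 0 → root in [2.705000, 3.257500]
step 3: m = 2.981250, f(m) = 4.012442 > 0 → root in [2.705000, 2.981250]
step 4: m = 2.843125, f(m) = 1.469336 > 0 → root in [2.705000, 2.843125]
Midpoint of [2.705000, 2.843125] = 2.774063

2.77406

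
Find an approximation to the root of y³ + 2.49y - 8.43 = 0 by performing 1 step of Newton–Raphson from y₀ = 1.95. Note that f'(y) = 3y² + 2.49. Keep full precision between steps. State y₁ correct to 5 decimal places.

Newton update: y ← y − f(y)/f'(y).
y_0 = 1.950000: f = 3.840375, f' = 13.897500 → y_1 = 1.950000 - (3.840375)/(13.897500) = 1.673664

1.67366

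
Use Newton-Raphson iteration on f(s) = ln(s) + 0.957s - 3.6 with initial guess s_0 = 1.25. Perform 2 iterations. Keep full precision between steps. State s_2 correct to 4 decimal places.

2.7144

f'(s) = 1/s + 0.957
s_0 = 1.250000: f = -2.180606, f' = 1.757000 → s_1 = 1.250000 - (-2.180606)/(1.757000) = 2.491096
s_1 = 2.491096: f = -0.303298, f' = 1.358430 → s_2 = 2.491096 - (-0.303298)/(1.358430) = 2.714367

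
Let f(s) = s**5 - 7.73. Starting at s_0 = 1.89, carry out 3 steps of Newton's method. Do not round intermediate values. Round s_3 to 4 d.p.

f'(s) = 5s**4
s_0 = 1.890000: f = 16.386208, f' = 63.799492 → s_1 = 1.890000 - (16.386208)/(63.799492) = 1.633161
s_1 = 1.633161: f = 3.888359, f' = 35.570161 → s_2 = 1.633161 - (3.888359)/(35.570161) = 1.523846
s_2 = 1.523846: f = 0.486841, f' = 26.960871 → s_3 = 1.523846 - (0.486841)/(26.960871) = 1.505788

1.5058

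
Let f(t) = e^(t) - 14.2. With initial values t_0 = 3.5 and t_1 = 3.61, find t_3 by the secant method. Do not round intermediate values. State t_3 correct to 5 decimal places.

2.77231

f(t_0) = 18.915452, f(t_1) = 22.766053
t_2 = 3.610000 - (22.766053)·(3.610000 - 3.500000)/(22.766053 - (18.915452)) = 2.959643; f(t_2) = 5.091081
t_3 = 2.959643 - (5.091081)·(2.959643 - 3.610000)/(5.091081 - (22.766053)) = 2.772315; f(t_3) = 1.795615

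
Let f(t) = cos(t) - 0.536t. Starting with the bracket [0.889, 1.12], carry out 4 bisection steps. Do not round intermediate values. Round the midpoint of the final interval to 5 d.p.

f(0.889000) = 0.153685, f(1.120000) = -0.164638 (opposite signs)
step 1: m = 1.004500, f(m) = -0.001902 < 0 → root in [0.889000, 1.004500]
step 2: m = 0.946750, f(m) = 0.076866 > 0 → root in [0.946750, 1.004500]
step 3: m = 0.975625, f(m) = 0.037716 > 0 → root in [0.975625, 1.004500]
step 4: m = 0.990063, f(m) = 0.017964 > 0 → root in [0.990063, 1.004500]
Midpoint of [0.990063, 1.004500] = 0.997281

0.99728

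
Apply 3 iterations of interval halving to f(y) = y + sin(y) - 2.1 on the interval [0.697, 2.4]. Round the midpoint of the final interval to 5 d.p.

f(0.697000) = -0.761080, f(2.400000) = 0.975463 (opposite signs)
step 1: m = 1.548500, f(m) = 0.448251 > 0 → root in [0.697000, 1.548500]
step 2: m = 1.122750, f(m) = -0.075955 < 0 → root in [1.122750, 1.548500]
step 3: m = 1.335625, f(m) = 0.208099 > 0 → root in [1.122750, 1.335625]
Midpoint of [1.122750, 1.335625] = 1.229187

1.22919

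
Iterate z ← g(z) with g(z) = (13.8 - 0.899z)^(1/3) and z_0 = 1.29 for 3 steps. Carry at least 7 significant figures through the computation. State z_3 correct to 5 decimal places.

2.27398

z_1 = g(1.290000) = 2.329444
z_2 = g(2.329444) = 2.270566
z_3 = g(2.270566) = 2.273983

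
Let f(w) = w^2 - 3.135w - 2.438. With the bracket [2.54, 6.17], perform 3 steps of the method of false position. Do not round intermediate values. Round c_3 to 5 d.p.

f(2.540000) = -3.949300, f(6.170000) = 16.287950
step 1: c = 3.248395, f(c) = -2.069650 < 0 → new bracket [3.248395, 6.170000]
step 2: c = 3.577779, f(c) = -0.853836 < 0 → new bracket [3.577779, 6.170000]
step 3: c = 3.706898, f(c) = -0.318034 < 0 → new bracket [3.706898, 6.170000]

3.70690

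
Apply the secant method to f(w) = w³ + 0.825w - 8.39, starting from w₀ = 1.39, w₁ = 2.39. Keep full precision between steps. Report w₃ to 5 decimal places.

f(w_0) = -4.557631, f(w_1) = 7.233669
w_2 = 2.390000 - (7.233669)·(2.390000 - 1.390000)/(7.233669 - (-4.557631)) = 1.776525; f(w_2) = -1.317582
w_3 = 1.776525 - (-1.317582)·(1.776525 - 2.390000)/(-1.317582 - (7.233669)) = 1.871050; f(w_3) = -0.296165

1.87105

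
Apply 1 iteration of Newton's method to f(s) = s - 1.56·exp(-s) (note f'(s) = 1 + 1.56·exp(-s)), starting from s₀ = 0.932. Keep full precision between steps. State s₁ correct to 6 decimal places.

s_0 = 0.932000: f = 0.317726, f' = 1.614274 → s_1 = 0.932000 - (0.317726)/(1.614274) = 0.735177

0.735177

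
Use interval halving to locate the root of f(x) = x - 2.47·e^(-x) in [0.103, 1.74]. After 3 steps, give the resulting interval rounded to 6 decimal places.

[0.921500, 1.126125]

f(0.103000) = -2.125254, f(1.740000) = 1.306465 (opposite signs)
step 1: m = 0.921500, f(m) = -0.061367 < 0 → root in [0.921500, 1.740000]
step 2: m = 1.330750, f(m) = 0.677981 > 0 → root in [0.921500, 1.330750]
step 3: m = 1.126125, f(m) = 0.325135 > 0 → root in [0.921500, 1.126125]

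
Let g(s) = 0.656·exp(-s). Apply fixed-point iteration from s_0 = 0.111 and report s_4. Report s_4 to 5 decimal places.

0.41598

s_1 = g(0.111000) = 0.587080
s_2 = g(0.587080) = 0.364702
s_3 = g(0.364702) = 0.455529
s_4 = g(0.455529) = 0.415978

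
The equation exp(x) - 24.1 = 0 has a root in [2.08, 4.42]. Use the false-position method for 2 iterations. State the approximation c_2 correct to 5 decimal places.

f(2.080000) = -16.095531, f(4.420000) = 58.996285
step 1: c = 2.581567, f(c) = -10.882172 < 0 → new bracket [2.581567, 4.420000]
step 2: c = 2.867866, f(c) = -6.500583 < 0 → new bracket [2.867866, 4.420000]

2.86787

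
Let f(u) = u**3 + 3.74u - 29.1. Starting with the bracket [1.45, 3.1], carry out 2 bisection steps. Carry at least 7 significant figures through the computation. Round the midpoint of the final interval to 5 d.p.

f(1.450000) = -20.628375, f(3.100000) = 12.285000 (opposite signs)
step 1: m = 2.275000, f(m) = -8.816953 < 0 → root in [2.275000, 3.100000]
step 2: m = 2.687500, f(m) = 0.362139 > 0 → root in [2.275000, 2.687500]
Midpoint of [2.275000, 2.687500] = 2.481250

2.48125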